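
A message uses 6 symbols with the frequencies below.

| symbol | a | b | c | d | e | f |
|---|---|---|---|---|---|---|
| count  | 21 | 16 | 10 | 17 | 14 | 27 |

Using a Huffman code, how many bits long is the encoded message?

Greedily combine the two least-frequent nodes:
combine c(10), e(14) → 24
combine b(16), d(17) → 33
combine a(21), 24 → 45
combine f(27), 33 → 60
combine 45, 60 → 105
The encoded length is the sum of every internal node's weight: 24 + 33 + 45 + 60 + 105 = 267 bits.

267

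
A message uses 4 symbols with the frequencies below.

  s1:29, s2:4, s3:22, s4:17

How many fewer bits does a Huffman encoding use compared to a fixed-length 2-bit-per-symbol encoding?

Fixed-length: 2 bits × 72 symbols = 144 bits.
Huffman merges:
combine s2(4), s4(17) → 21
combine 21, s3(22) → 43
combine s1(29), 43 → 72
Huffman total = 21 + 43 + 72 = 136 bits.
Saving = 144 − 136 = 8 bits.

8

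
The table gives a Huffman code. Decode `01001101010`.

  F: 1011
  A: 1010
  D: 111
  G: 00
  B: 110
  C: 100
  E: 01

EGBA

Read left to right; each codeword is recognised as soon as it completes (prefix code):
  01→E | 00→G | 110→B | 1010→A
Decoded message: EGBA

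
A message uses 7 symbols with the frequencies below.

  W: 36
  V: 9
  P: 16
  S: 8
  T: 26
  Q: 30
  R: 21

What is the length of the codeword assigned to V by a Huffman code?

Huffman merges, smallest pair first:
merge S(8) and V(9): 17
merge P(16) and 17: 33
merge R(21) and T(26): 47
merge Q(30) and 33: 63
merge W(36) and 47: 83
merge 63 and 83: 146
V sits 4 levels below the root, so its codeword is 4 bits.

4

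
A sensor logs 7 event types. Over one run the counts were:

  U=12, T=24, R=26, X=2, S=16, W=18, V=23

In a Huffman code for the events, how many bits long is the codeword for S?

Repeatedly merge the two smallest:
merge X(2) and U(12): 14
merge 14 and S(16): 30
merge W(18) and V(23): 41
merge T(24) and R(26): 50
merge 30 and 41: 71
merge 50 and 71: 121
S sits 3 levels below the root, so its codeword is 3 bits.

3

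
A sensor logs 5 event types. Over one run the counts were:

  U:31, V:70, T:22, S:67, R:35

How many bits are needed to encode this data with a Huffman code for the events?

Merge the two smallest weights repeatedly:
combine T(22), U(31) → 53
combine R(35), 53 → 88
combine S(67), V(70) → 137
combine 88, 137 → 225
Each symbol's bit-cost is frequency × depth; summing gives 503 bits (equivalently 53 + 88 + 137 + 225).

503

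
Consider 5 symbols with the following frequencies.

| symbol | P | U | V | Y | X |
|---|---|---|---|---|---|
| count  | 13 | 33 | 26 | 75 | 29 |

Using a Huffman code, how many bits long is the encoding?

378

Greedily combine the two least-frequent nodes:
merge P(13) and V(26): 39
merge X(29) and U(33): 62
merge 39 and 62: 101
merge Y(75) and 101: 176
Each symbol's bit-cost is frequency × depth; summing gives 378 bits (equivalently 39 + 62 + 101 + 176).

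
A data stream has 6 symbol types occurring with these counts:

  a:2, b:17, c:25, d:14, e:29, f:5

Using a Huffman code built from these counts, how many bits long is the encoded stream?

212

Merge the two smallest weights repeatedly:
combine a(2), f(5) → 7
combine 7, d(14) → 21
combine b(17), 21 → 38
combine c(25), e(29) → 54
combine 38, 54 → 92
Each symbol's bit-cost is frequency × depth; summing gives 212 bits (equivalently 7 + 21 + 38 + 54 + 92).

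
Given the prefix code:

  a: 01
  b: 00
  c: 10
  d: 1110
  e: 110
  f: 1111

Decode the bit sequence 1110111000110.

ddbe

Read left to right; each codeword is recognised as soon as it completes (prefix code):
  1110→d | 1110→d | 00→b | 110→e
Decoded message: ddbe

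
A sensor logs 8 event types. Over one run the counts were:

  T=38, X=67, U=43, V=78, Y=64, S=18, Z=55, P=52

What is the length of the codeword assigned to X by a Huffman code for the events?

Huffman merges, smallest pair first:
merge S(18) and T(38): 56
merge U(43) and P(52): 95
merge Z(55) and 56: 111
merge Y(64) and X(67): 131
merge V(78) and 95: 173
merge 111 and 131: 242
merge 173 and 242: 415
X's leaf is at depth 3, giving a 3-bit codeword.

3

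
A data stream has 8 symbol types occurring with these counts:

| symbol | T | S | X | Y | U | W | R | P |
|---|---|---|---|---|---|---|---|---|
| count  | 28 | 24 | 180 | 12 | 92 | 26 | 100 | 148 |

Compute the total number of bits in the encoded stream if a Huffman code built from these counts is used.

1582

Merge the two smallest weights repeatedly:
Y(12) + S(24) → 36
W(26) + T(28) → 54
36 + 54 → 90
90 + U(92) → 182
R(100) + P(148) → 248
X(180) + 182 → 362
248 + 362 → 610
Each symbol's bit-cost is frequency × depth; summing gives 1582 bits (equivalently 36 + 54 + 90 + 182 + 248 + 362 + 610).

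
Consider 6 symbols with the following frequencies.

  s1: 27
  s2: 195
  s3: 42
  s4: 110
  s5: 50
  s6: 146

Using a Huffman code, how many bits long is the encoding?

Build the Huffman tree bottom-up:
combine s1(27), s3(42) → 69
combine s5(50), 69 → 119
combine s4(110), 119 → 229
combine s6(146), s2(195) → 341
combine 229, 341 → 570
The encoded length is the sum of every internal node's weight: 69 + 119 + 229 + 341 + 570 = 1328 bits.

1328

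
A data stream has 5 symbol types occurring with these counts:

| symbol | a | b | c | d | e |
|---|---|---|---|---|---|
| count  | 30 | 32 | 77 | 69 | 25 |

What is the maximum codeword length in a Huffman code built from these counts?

3

Merge the two lowest-weight nodes at each step:
combine e(25), a(30) → 55
combine b(32), 55 → 87
combine d(69), c(77) → 146
combine 87, 146 → 233
The rarest symbols sit at the bottom; the longest codeword is 3 bits.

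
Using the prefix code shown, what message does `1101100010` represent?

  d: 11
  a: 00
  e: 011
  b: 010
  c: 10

Read left to right; each codeword is recognised as soon as it completes (prefix code):
  11→d | 011→e | 00→a | 010→b
Decoded message: deab

deab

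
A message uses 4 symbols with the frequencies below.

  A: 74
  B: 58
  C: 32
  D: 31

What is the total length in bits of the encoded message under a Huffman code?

379

Merge the two smallest weights repeatedly:
combine D(31), C(32) → 63
combine B(58), 63 → 121
combine A(74), 121 → 195
The encoded length is the sum of every internal node's weight: 63 + 121 + 195 = 379 bits.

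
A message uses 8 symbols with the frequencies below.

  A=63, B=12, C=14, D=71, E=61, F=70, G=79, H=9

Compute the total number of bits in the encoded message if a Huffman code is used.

1043

Greedily combine the two least-frequent nodes:
H(9) + B(12) → 21
C(14) + 21 → 35
35 + E(61) → 96
A(63) + F(70) → 133
D(71) + G(79) → 150
96 + 133 → 229
150 + 229 → 379
The encoded length is the sum of every internal node's weight: 21 + 35 + 96 + 133 + 150 + 229 + 379 = 1043 bits.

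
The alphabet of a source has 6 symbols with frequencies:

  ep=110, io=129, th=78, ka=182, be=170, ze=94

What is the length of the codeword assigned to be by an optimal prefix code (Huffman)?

Build the tree from the bottom:
merge th(78) and ze(94): 172
merge ep(110) and io(129): 239
merge be(170) and 172: 342
merge ka(182) and 239: 421
merge 342 and 421: 763
be's leaf is at depth 2, giving a 2-bit codeword.

2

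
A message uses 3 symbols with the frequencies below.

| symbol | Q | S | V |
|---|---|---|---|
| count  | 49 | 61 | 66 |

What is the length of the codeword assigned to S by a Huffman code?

Repeatedly merge the two smallest:
combine Q(49), S(61) → 110
combine V(66), 110 → 176
S sits 2 levels below the root, so its codeword is 2 bits.

2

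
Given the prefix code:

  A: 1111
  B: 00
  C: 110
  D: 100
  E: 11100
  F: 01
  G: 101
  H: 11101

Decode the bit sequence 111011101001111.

Read left to right; each codeword is recognised as soon as it completes (prefix code):
  11101→H | 110→C | 100→D | 1111→A
Decoded message: HCDA

HCDA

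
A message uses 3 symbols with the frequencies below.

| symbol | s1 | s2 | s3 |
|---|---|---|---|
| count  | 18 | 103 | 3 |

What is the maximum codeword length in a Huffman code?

2

Merge the two lowest-weight nodes at each step:
s3(3) + s1(18) → 21
21 + s2(103) → 124
Maximum depth reached is 2.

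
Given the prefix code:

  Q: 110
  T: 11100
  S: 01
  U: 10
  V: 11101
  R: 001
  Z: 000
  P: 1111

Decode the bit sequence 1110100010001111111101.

Read left to right; each codeword is recognised as soon as it completes (prefix code):
  11101→V | 000→Z | 10→U | 001→R | 1111→P | 11101→V
Decoded message: VZURPV

VZURPV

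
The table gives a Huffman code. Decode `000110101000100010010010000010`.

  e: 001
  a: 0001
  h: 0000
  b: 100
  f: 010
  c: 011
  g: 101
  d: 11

Read left to right; each codeword is recognised as soon as it completes (prefix code):
  0001→a | 101→g | 010→f | 001→e | 0001→a | 001→e | 001→e | 0000→h | 010→f
Decoded message: agfeaeehf

agfeaeehf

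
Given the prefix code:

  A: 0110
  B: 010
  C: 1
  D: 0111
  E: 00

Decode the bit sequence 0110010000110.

ABEA

Read left to right; each codeword is recognised as soon as it completes (prefix code):
  0110→A | 010→B | 00→E | 0110→A
Decoded message: ABEA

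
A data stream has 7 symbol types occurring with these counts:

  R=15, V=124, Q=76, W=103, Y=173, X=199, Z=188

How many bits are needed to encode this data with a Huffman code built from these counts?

Build the Huffman tree bottom-up:
merge R(15) and Q(76): 91
merge 91 and W(103): 194
merge V(124) and Y(173): 297
merge Z(188) and 194: 382
merge X(199) and 297: 496
merge 382 and 496: 878
Each symbol's bit-cost is frequency × depth; summing gives 2338 bits (equivalently 91 + 194 + 297 + 382 + 496 + 878).

2338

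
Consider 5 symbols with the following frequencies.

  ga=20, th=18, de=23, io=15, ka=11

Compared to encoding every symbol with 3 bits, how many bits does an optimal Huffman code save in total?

Fixed-length: 3 bits × 87 symbols = 261 bits.
Huffman merges:
combine ka(11), io(15) → 26
combine th(18), ga(20) → 38
combine de(23), 26 → 49
combine 38, 49 → 87
Huffman total = 26 + 38 + 49 + 87 = 200 bits.
Saving = 261 − 200 = 61 bits.

61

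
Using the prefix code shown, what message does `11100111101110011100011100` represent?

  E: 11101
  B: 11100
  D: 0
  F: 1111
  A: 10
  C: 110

BFDBBDB

Read left to right; each codeword is recognised as soon as it completes (prefix code):
  11100→B | 1111→F | 0→D | 11100→B | 11100→B | 0→D | 11100→B
Decoded message: BFDBBDB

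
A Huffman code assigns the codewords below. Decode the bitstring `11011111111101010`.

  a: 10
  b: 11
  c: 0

bcbbbbaaa

Read left to right; each codeword is recognised as soon as it completes (prefix code):
  11→b | 0→c | 11→b | 11→b | 11→b | 11→b | 10→a | 10→a | 10→a
Decoded message: bcbbbbaaa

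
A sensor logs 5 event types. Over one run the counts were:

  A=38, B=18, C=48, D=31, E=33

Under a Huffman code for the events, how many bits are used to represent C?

2

Huffman merges, smallest pair first:
combine B(18), D(31) → 49
combine E(33), A(38) → 71
combine C(48), 49 → 97
combine 71, 97 → 168
The subtree containing C is merged 2 times, so code length = 2.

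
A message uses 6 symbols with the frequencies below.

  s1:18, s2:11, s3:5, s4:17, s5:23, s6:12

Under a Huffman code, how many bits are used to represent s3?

4

Huffman merges, smallest pair first:
combine s3(5), s2(11) → 16
combine s6(12), 16 → 28
combine s4(17), s1(18) → 35
combine s5(23), 28 → 51
combine 35, 51 → 86
The subtree containing s3 is merged 4 times, so code length = 4.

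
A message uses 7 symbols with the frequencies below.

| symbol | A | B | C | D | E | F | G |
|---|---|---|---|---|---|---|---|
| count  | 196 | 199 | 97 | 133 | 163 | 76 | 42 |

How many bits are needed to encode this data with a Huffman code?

2441

Merge the two smallest weights repeatedly:
merge G(42) and F(76): 118
merge C(97) and 118: 215
merge D(133) and E(163): 296
merge A(196) and B(199): 395
merge 215 and 296: 511
merge 395 and 511: 906
Total encoded bits = sum of merged weights = 118 + 215 + 296 + 395 + 511 + 906 = 2441.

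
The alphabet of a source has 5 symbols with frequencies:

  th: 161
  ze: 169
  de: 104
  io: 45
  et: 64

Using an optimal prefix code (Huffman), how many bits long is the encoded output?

Merge the two smallest weights repeatedly:
io(45) + et(64) → 109
de(104) + 109 → 213
th(161) + ze(169) → 330
213 + 330 → 543
Each symbol's bit-cost is frequency × depth; summing gives 1195 bits (equivalently 109 + 213 + 330 + 543).

1195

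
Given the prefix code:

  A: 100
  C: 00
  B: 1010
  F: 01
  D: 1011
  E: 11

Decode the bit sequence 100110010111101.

AECDEF

Read left to right; each codeword is recognised as soon as it completes (prefix code):
  100→A | 11→E | 00→C | 1011→D | 11→E | 01→F
Decoded message: AECDEF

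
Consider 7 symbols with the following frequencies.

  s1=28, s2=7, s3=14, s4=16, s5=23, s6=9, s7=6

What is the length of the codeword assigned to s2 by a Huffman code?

Repeatedly merge the two smallest:
merge s7(6) and s2(7): 13
merge s6(9) and 13: 22
merge s3(14) and s4(16): 30
merge 22 and s5(23): 45
merge s1(28) and 30: 58
merge 45 and 58: 103
s2 sits 4 levels below the root, so its codeword is 4 bits.

4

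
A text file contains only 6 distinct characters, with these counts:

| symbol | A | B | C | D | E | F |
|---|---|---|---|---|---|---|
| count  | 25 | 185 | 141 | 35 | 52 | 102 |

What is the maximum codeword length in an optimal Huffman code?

Merge the two lowest-weight nodes at each step:
A(25) + D(35) → 60
E(52) + 60 → 112
F(102) + 112 → 214
C(141) + B(185) → 326
214 + 326 → 540
The first pair merged (A, D) ends up deepest, at depth 4.

4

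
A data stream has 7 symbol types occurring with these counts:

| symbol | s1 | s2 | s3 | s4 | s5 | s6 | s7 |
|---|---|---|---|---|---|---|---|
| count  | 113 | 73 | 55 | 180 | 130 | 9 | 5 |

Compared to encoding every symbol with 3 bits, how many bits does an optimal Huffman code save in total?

340

Fixed-length: 3 bits × 565 symbols = 1695 bits.
Huffman merges:
s7(5) + s6(9) → 14
14 + s3(55) → 69
69 + s2(73) → 142
s1(113) + s5(130) → 243
142 + s4(180) → 322
243 + 322 → 565
Huffman total = 14 + 69 + 142 + 243 + 322 + 565 = 1355 bits.
Saving = 1695 − 1355 = 340 bits.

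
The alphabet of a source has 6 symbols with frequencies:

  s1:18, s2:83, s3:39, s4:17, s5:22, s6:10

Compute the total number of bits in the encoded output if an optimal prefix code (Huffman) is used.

Build the Huffman tree bottom-up:
merge s6(10) and s4(17): 27
merge s1(18) and s5(22): 40
merge 27 and s3(39): 66
merge 40 and 66: 106
merge s2(83) and 106: 189
The encoded length is the sum of every internal node's weight: 27 + 40 + 66 + 106 + 189 = 428 bits.

428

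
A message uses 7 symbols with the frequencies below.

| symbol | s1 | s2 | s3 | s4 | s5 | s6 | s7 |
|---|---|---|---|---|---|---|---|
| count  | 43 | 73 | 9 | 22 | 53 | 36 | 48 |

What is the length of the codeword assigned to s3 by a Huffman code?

Build the tree from the bottom:
s3(9) + s4(22) → 31
31 + s6(36) → 67
s1(43) + s7(48) → 91
s5(53) + 67 → 120
s2(73) + 91 → 164
120 + 164 → 284
s3's leaf is at depth 4, giving a 4-bit codeword.

4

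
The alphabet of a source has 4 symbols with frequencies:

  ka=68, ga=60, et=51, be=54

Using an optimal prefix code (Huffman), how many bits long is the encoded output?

Greedily combine the two least-frequent nodes:
merge et(51) and be(54): 105
merge ga(60) and ka(68): 128
merge 105 and 128: 233
The encoded length is the sum of every internal node's weight: 105 + 128 + 233 = 466 bits.

466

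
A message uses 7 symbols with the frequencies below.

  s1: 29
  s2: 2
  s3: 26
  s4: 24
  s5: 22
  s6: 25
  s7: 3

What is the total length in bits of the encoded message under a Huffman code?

Merge the two smallest weights repeatedly:
merge s2(2) and s7(3): 5
merge 5 and s5(22): 27
merge s4(24) and s6(25): 49
merge s3(26) and 27: 53
merge s1(29) and 49: 78
merge 53 and 78: 131
Each symbol's bit-cost is frequency × depth; summing gives 343 bits (equivalently 5 + 27 + 49 + 53 + 78 + 131).

343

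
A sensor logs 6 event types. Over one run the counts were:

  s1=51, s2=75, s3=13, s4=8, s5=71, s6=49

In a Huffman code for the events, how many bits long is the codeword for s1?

2

Build the tree from the bottom:
s4(8) + s3(13) → 21
21 + s6(49) → 70
s1(51) + 70 → 121
s5(71) + s2(75) → 146
121 + 146 → 267
s1's leaf is at depth 2, giving a 2-bit codeword.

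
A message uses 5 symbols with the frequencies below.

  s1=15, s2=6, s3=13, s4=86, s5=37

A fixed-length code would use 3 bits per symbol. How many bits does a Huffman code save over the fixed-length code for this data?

190

Fixed-length: 3 bits × 157 symbols = 471 bits.
Huffman merges:
s2(6) + s3(13) → 19
s1(15) + 19 → 34
34 + s5(37) → 71
71 + s4(86) → 157
Huffman total = 19 + 34 + 71 + 157 = 281 bits.
Saving = 471 − 281 = 190 bits.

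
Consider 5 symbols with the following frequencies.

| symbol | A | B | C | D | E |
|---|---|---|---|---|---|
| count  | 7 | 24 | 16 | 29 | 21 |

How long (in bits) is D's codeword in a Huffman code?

2

Huffman merges, smallest pair first:
combine A(7), C(16) → 23
combine E(21), 23 → 44
combine B(24), D(29) → 53
combine 44, 53 → 97
D's leaf is at depth 2, giving a 2-bit codeword.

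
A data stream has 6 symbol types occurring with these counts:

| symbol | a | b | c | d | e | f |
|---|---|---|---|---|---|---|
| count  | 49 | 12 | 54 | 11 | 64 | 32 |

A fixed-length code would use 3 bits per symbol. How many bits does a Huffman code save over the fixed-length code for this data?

Fixed-length: 3 bits × 222 symbols = 666 bits.
Huffman merges:
combine d(11), b(12) → 23
combine 23, f(32) → 55
combine a(49), c(54) → 103
combine 55, e(64) → 119
combine 103, 119 → 222
Huffman total = 23 + 55 + 103 + 119 + 222 = 522 bits.
Saving = 666 − 522 = 144 bits.

144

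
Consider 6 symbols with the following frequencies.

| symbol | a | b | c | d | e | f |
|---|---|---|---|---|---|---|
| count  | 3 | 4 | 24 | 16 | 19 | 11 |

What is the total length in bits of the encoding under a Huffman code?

Merge the two smallest weights repeatedly:
merge a(3) and b(4): 7
merge 7 and f(11): 18
merge d(16) and 18: 34
merge e(19) and c(24): 43
merge 34 and 43: 77
Total encoded bits = sum of merged weights = 7 + 18 + 34 + 43 + 77 = 179.

179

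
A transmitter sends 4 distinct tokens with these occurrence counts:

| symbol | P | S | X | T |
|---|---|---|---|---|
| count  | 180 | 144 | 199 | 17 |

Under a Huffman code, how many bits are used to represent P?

2

Build the tree from the bottom:
merge T(17) and S(144): 161
merge 161 and P(180): 341
merge X(199) and 341: 540
P's leaf is at depth 2, giving a 2-bit codeword.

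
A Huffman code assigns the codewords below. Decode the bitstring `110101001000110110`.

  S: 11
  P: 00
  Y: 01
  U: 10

SYYPUPSYU

Read left to right; each codeword is recognised as soon as it completes (prefix code):
  11→S | 01→Y | 01→Y | 00→P | 10→U | 00→P | 11→S | 01→Y | 10→U
Decoded message: SYYPUPSYU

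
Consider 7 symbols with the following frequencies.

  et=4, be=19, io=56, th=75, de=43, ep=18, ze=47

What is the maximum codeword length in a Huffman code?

5

Merge the two lowest-weight nodes at each step:
merge et(4) and ep(18): 22
merge be(19) and 22: 41
merge 41 and de(43): 84
merge ze(47) and io(56): 103
merge th(75) and 84: 159
merge 103 and 159: 262
The rarest symbols sit at the bottom; the longest codeword is 5 bits.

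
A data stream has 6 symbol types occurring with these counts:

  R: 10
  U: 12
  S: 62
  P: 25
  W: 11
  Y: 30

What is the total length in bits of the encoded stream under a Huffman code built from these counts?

Build the Huffman tree bottom-up:
merge R(10) and W(11): 21
merge U(12) and 21: 33
merge P(25) and Y(30): 55
merge 33 and 55: 88
merge S(62) and 88: 150
Total encoded bits = sum of merged weights = 21 + 33 + 55 + 88 + 150 = 347.

347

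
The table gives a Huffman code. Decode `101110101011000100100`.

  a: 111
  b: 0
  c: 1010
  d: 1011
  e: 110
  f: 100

Read left to right; each codeword is recognised as soon as it completes (prefix code):
  1011→d | 1010→c | 1011→d | 0→b | 0→b | 0→b | 100→f | 100→f
Decoded message: dcdbbbff

dcdbbbff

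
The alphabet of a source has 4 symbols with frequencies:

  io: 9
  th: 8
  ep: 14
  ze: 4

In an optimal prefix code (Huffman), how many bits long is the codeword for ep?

Huffman merges, smallest pair first:
combine ze(4), th(8) → 12
combine io(9), 12 → 21
combine ep(14), 21 → 35
ep sits one level below the root: a 1-bit codeword.

1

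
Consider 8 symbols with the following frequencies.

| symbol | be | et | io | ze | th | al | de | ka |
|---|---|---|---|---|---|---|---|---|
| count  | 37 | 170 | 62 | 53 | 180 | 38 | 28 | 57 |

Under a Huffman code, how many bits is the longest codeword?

4

Merge the two lowest-weight nodes at each step:
combine de(28), be(37) → 65
combine al(38), ze(53) → 91
combine ka(57), io(62) → 119
combine 65, 91 → 156
combine 119, 156 → 275
combine et(170), th(180) → 350
combine 275, 350 → 625
The rarest symbols sit at the bottom; the longest codeword is 4 bits.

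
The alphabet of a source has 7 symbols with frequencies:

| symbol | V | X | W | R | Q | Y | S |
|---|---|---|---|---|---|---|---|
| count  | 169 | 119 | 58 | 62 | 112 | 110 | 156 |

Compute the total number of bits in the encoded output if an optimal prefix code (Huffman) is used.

Greedily combine the two least-frequent nodes:
merge W(58) and R(62): 120
merge Y(110) and Q(112): 222
merge X(119) and 120: 239
merge S(156) and V(169): 325
merge 222 and 239: 461
merge 325 and 461: 786
The encoded length is the sum of every internal node's weight: 120 + 222 + 239 + 325 + 461 + 786 = 2153 bits.

2153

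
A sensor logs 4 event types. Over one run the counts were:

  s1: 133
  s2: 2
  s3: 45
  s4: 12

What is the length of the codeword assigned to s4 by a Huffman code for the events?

Build the tree from the bottom:
s2(2) + s4(12) → 14
14 + s3(45) → 59
59 + s1(133) → 192
The subtree containing s4 is merged 3 times, so code length = 3.

3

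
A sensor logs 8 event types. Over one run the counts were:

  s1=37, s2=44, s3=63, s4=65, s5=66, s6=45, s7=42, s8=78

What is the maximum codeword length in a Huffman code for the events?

Merge the two lowest-weight nodes at each step:
combine s1(37), s7(42) → 79
combine s2(44), s6(45) → 89
combine s3(63), s4(65) → 128
combine s5(66), s8(78) → 144
combine 79, 89 → 168
combine 128, 144 → 272
combine 168, 272 → 440
The rarest symbols sit at the bottom; the longest codeword is 3 bits.

3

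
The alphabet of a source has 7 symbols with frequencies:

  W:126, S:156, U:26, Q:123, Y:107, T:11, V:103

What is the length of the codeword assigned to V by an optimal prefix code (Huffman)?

Huffman merges, smallest pair first:
combine T(11), U(26) → 37
combine 37, V(103) → 140
combine Y(107), Q(123) → 230
combine W(126), 140 → 266
combine S(156), 230 → 386
combine 266, 386 → 652
The subtree containing V is merged 3 times, so code length = 3.

3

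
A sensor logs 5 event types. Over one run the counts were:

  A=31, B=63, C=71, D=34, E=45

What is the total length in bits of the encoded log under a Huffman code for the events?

Greedily combine the two least-frequent nodes:
merge A(31) and D(34): 65
merge E(45) and B(63): 108
merge 65 and C(71): 136
merge 108 and 136: 244
Each symbol's bit-cost is frequency × depth; summing gives 553 bits (equivalently 65 + 108 + 136 + 244).

553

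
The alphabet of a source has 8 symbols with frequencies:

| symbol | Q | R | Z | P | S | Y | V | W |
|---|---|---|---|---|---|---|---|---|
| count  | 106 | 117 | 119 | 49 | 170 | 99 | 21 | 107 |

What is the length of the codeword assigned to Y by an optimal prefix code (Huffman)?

Huffman merges, smallest pair first:
merge V(21) and P(49): 70
merge 70 and Y(99): 169
merge Q(106) and W(107): 213
merge R(117) and Z(119): 236
merge 169 and S(170): 339
merge 213 and 236: 449
merge 339 and 449: 788
Y sits 3 levels below the root, so its codeword is 3 bits.

3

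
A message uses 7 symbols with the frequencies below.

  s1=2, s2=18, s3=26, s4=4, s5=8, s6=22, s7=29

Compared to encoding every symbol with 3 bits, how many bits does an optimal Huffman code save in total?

Fixed-length: 3 bits × 109 symbols = 327 bits.
Huffman merges:
s1(2) + s4(4) → 6
6 + s5(8) → 14
14 + s2(18) → 32
s6(22) + s3(26) → 48
s7(29) + 32 → 61
48 + 61 → 109
Huffman total = 6 + 14 + 32 + 48 + 61 + 109 = 270 bits.
Saving = 327 − 270 = 57 bits.

57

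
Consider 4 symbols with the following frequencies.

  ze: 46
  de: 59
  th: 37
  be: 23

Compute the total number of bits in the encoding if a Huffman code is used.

330

Greedily combine the two least-frequent nodes:
merge be(23) and th(37): 60
merge ze(46) and de(59): 105
merge 60 and 105: 165
The encoded length is the sum of every internal node's weight: 60 + 105 + 165 = 330 bits.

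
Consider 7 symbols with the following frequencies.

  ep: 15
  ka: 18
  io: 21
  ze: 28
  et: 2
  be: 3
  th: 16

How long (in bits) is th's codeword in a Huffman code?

3

Repeatedly merge the two smallest:
et(2) + be(3) → 5
5 + ep(15) → 20
th(16) + ka(18) → 34
20 + io(21) → 41
ze(28) + 34 → 62
41 + 62 → 103
th's leaf is at depth 3, giving a 3-bit codeword.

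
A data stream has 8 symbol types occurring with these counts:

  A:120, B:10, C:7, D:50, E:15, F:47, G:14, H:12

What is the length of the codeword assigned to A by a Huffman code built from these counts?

Huffman merges, smallest pair first:
combine C(7), B(10) → 17
combine H(12), G(14) → 26
combine E(15), 17 → 32
combine 26, 32 → 58
combine F(47), D(50) → 97
combine 58, 97 → 155
combine A(120), 155 → 275
A is a child of the root — depth 1, so its codeword is a single bit.

1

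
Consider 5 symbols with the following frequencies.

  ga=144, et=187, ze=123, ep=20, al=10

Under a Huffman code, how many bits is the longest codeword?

4

Merge the two lowest-weight nodes at each step:
al(10) + ep(20) → 30
30 + ze(123) → 153
ga(144) + 153 → 297
et(187) + 297 → 484
The first pair merged (al, ep) ends up deepest, at depth 4.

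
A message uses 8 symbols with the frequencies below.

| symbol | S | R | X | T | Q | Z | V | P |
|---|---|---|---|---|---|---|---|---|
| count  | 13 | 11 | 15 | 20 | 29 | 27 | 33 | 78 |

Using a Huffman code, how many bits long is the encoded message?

Greedily combine the two least-frequent nodes:
merge R(11) and S(13): 24
merge X(15) and T(20): 35
merge 24 and Z(27): 51
merge Q(29) and V(33): 62
merge 35 and 51: 86
merge 62 and P(78): 140
merge 86 and 140: 226
Total encoded bits = sum of merged weights = 24 + 35 + 51 + 62 + 86 + 140 + 226 = 624.

624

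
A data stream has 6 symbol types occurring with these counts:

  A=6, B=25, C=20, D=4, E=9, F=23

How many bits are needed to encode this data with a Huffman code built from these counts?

Build the Huffman tree bottom-up:
combine D(4), A(6) → 10
combine E(9), 10 → 19
combine 19, C(20) → 39
combine F(23), B(25) → 48
combine 39, 48 → 87
The encoded length is the sum of every internal node's weight: 10 + 19 + 39 + 48 + 87 = 203 bits.

203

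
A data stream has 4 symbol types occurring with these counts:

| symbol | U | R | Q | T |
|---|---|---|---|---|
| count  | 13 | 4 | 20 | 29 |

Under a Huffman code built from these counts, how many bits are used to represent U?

3

Build the tree from the bottom:
R(4) + U(13) → 17
17 + Q(20) → 37
T(29) + 37 → 66
U sits 3 levels below the root, so its codeword is 3 bits.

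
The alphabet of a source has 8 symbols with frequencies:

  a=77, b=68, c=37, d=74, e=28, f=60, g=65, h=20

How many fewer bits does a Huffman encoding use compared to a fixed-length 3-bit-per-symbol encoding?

Fixed-length: 3 bits × 429 symbols = 1287 bits.
Huffman merges:
merge h(20) and e(28): 48
merge c(37) and 48: 85
merge f(60) and g(65): 125
merge b(68) and d(74): 142
merge a(77) and 85: 162
merge 125 and 142: 267
merge 162 and 267: 429
Huffman total = 48 + 85 + 125 + 142 + 162 + 267 + 429 = 1258 bits.
Saving = 1287 − 1258 = 29 bits.

29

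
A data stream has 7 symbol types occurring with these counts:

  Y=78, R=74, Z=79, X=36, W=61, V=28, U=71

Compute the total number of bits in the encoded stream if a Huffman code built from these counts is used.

1188

Merge the two smallest weights repeatedly:
V(28) + X(36) → 64
W(61) + 64 → 125
U(71) + R(74) → 145
Y(78) + Z(79) → 157
125 + 145 → 270
157 + 270 → 427
The encoded length is the sum of every internal node's weight: 64 + 125 + 145 + 157 + 270 + 427 = 1188 bits.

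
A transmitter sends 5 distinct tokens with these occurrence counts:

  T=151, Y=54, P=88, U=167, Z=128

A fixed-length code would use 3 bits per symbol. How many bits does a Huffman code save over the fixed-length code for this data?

Fixed-length: 3 bits × 588 symbols = 1764 bits.
Huffman merges:
combine Y(54), P(88) → 142
combine Z(128), 142 → 270
combine T(151), U(167) → 318
combine 270, 318 → 588
Huffman total = 142 + 270 + 318 + 588 = 1318 bits.
Saving = 1764 − 1318 = 446 bits.

446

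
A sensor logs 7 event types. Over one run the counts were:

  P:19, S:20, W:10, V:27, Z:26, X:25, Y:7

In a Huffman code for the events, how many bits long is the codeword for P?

Build the tree from the bottom:
combine Y(7), W(10) → 17
combine 17, P(19) → 36
combine S(20), X(25) → 45
combine Z(26), V(27) → 53
combine 36, 45 → 81
combine 53, 81 → 134
P sits 3 levels below the root, so its codeword is 3 bits.

3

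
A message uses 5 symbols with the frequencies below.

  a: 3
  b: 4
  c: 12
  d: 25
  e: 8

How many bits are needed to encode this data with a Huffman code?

Greedily combine the two least-frequent nodes:
merge a(3) and b(4): 7
merge 7 and e(8): 15
merge c(12) and 15: 27
merge d(25) and 27: 52
The encoded length is the sum of every internal node's weight: 7 + 15 + 27 + 52 = 101 bits.

101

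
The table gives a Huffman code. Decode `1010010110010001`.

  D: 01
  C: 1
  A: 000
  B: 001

Read left to right; each codeword is recognised as soon as it completes (prefix code):
  1→C | 01→D | 001→B | 01→D | 1→C | 001→B | 000→A | 1→C
Decoded message: CDBDCBAC

CDBDCBAC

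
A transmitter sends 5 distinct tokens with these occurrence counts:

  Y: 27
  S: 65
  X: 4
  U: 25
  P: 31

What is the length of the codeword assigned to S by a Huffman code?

1

Repeatedly merge the two smallest:
X(4) + U(25) → 29
Y(27) + 29 → 56
P(31) + 56 → 87
S(65) + 87 → 152
S sits one level below the root: a 1-bit codeword.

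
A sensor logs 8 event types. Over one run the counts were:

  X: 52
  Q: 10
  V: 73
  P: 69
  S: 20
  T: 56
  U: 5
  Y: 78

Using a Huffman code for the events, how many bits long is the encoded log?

988

Greedily combine the two least-frequent nodes:
U(5) + Q(10) → 15
15 + S(20) → 35
35 + X(52) → 87
T(56) + P(69) → 125
V(73) + Y(78) → 151
87 + 125 → 212
151 + 212 → 363
Total encoded bits = sum of merged weights = 15 + 35 + 87 + 125 + 151 + 212 + 363 = 988.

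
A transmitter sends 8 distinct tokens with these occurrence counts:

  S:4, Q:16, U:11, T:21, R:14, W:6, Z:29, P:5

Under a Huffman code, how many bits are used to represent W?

Repeatedly merge the two smallest:
S(4) + P(5) → 9
W(6) + 9 → 15
U(11) + R(14) → 25
15 + Q(16) → 31
T(21) + 25 → 46
Z(29) + 31 → 60
46 + 60 → 106
W's leaf is at depth 4, giving a 4-bit codeword.

4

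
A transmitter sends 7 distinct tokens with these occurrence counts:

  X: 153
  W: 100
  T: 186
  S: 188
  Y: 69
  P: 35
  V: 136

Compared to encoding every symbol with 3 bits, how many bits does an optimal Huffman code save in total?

Fixed-length: 3 bits × 867 symbols = 2601 bits.
Huffman merges:
merge P(35) and Y(69): 104
merge W(100) and 104: 204
merge V(136) and X(153): 289
merge T(186) and S(188): 374
merge 204 and 289: 493
merge 374 and 493: 867
Huffman total = 104 + 204 + 289 + 374 + 493 + 867 = 2331 bits.
Saving = 2601 − 2331 = 270 bits.

270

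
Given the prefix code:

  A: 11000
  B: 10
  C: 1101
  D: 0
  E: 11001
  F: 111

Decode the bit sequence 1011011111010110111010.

Read left to right; each codeword is recognised as soon as it completes (prefix code):
  10→B | 1101→C | 111→F | 10→B | 10→B | 1101→C | 1101→C | 0→D
Decoded message: BCFBBCCD

BCFBBCCD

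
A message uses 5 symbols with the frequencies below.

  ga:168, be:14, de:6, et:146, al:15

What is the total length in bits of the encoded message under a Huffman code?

Build the Huffman tree bottom-up:
de(6) + be(14) → 20
al(15) + 20 → 35
35 + et(146) → 181
ga(168) + 181 → 349
Total encoded bits = sum of merged weights = 20 + 35 + 181 + 349 = 585.

585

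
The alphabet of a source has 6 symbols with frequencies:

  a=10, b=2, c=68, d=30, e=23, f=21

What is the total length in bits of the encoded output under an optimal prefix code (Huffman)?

338

Build the Huffman tree bottom-up:
merge b(2) and a(10): 12
merge 12 and f(21): 33
merge e(23) and d(30): 53
merge 33 and 53: 86
merge c(68) and 86: 154
Each symbol's bit-cost is frequency × depth; summing gives 338 bits (equivalently 12 + 33 + 53 + 86 + 154).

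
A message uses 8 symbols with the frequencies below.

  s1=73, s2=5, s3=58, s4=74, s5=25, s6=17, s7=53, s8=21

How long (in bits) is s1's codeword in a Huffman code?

Huffman merges, smallest pair first:
combine s2(5), s6(17) → 22
combine s8(21), 22 → 43
combine s5(25), 43 → 68
combine s7(53), s3(58) → 111
combine 68, s1(73) → 141
combine s4(74), 111 → 185
combine 141, 185 → 326
s1 sits 2 levels below the root, so its codeword is 2 bits.

2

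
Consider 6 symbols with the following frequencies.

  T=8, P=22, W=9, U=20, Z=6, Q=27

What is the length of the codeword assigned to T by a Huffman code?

4

Huffman merges, smallest pair first:
combine Z(6), T(8) → 14
combine W(9), 14 → 23
combine U(20), P(22) → 42
combine 23, Q(27) → 50
combine 42, 50 → 92
T's leaf is at depth 4, giving a 4-bit codeword.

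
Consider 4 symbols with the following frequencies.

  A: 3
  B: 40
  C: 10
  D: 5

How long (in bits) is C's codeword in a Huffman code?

2

Huffman merges, smallest pair first:
A(3) + D(5) → 8
8 + C(10) → 18
18 + B(40) → 58
C sits 2 levels below the root, so its codeword is 2 bits.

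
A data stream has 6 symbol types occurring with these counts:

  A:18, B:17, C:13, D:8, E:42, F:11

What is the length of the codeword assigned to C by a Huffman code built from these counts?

Build the tree from the bottom:
D(8) + F(11) → 19
C(13) + B(17) → 30
A(18) + 19 → 37
30 + 37 → 67
E(42) + 67 → 109
The subtree containing C is merged 3 times, so code length = 3.

3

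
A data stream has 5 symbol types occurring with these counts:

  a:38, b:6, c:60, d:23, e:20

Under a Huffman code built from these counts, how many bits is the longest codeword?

Merge the two lowest-weight nodes at each step:
merge b(6) and e(20): 26
merge d(23) and 26: 49
merge a(38) and 49: 87
merge c(60) and 87: 147
Maximum depth reached is 4.

4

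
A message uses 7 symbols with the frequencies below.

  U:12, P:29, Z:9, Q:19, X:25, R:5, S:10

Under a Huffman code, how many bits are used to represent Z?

4

Repeatedly merge the two smallest:
combine R(5), Z(9) → 14
combine S(10), U(12) → 22
combine 14, Q(19) → 33
combine 22, X(25) → 47
combine P(29), 33 → 62
combine 47, 62 → 109
Z's leaf is at depth 4, giving a 4-bit codeword.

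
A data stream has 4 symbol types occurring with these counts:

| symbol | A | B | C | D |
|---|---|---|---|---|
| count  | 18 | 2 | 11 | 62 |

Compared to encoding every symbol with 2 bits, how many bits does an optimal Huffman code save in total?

Fixed-length: 2 bits × 93 symbols = 186 bits.
Huffman merges:
combine B(2), C(11) → 13
combine 13, A(18) → 31
combine 31, D(62) → 93
Huffman total = 13 + 31 + 93 = 137 bits.
Saving = 186 − 137 = 49 bits.

49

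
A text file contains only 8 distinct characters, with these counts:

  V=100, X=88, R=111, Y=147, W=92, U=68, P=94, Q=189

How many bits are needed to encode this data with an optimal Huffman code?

2634

Greedily combine the two least-frequent nodes:
combine U(68), X(88) → 156
combine W(92), P(94) → 186
combine V(100), R(111) → 211
combine Y(147), 156 → 303
combine 186, Q(189) → 375
combine 211, 303 → 514
combine 375, 514 → 889
Total encoded bits = sum of merged weights = 156 + 186 + 211 + 303 + 375 + 514 + 889 = 2634.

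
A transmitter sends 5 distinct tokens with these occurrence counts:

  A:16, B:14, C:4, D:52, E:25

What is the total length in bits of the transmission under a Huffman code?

222

Greedily combine the two least-frequent nodes:
C(4) + B(14) → 18
A(16) + 18 → 34
E(25) + 34 → 59
D(52) + 59 → 111
Total encoded bits = sum of merged weights = 18 + 34 + 59 + 111 = 222.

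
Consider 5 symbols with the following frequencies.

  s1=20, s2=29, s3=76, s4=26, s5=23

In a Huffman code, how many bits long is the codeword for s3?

1

Repeatedly merge the two smallest:
combine s1(20), s5(23) → 43
combine s4(26), s2(29) → 55
combine 43, 55 → 98
combine s3(76), 98 → 174
s3 sits one level below the root: a 1-bit codeword.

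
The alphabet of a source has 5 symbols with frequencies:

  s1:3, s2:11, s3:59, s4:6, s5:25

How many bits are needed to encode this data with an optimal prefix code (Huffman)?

Build the Huffman tree bottom-up:
combine s1(3), s4(6) → 9
combine 9, s2(11) → 20
combine 20, s5(25) → 45
combine 45, s3(59) → 104
Each symbol's bit-cost is frequency × depth; summing gives 178 bits (equivalently 9 + 20 + 45 + 104).

178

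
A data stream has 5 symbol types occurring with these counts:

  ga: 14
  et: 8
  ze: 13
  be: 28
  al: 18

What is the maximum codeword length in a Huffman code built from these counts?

Merge the two lowest-weight nodes at each step:
combine et(8), ze(13) → 21
combine ga(14), al(18) → 32
combine 21, be(28) → 49
combine 32, 49 → 81
The first pair merged (et, ze) ends up deepest, at depth 3.

3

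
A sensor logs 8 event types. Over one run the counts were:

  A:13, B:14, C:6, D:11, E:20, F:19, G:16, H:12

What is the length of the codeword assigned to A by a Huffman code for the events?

3

Repeatedly merge the two smallest:
combine C(6), D(11) → 17
combine H(12), A(13) → 25
combine B(14), G(16) → 30
combine 17, F(19) → 36
combine E(20), 25 → 45
combine 30, 36 → 66
combine 45, 66 → 111
A's leaf is at depth 3, giving a 3-bit codeword.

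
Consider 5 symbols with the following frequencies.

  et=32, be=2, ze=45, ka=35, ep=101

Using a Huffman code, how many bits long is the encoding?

432

Merge the two smallest weights repeatedly:
be(2) + et(32) → 34
34 + ka(35) → 69
ze(45) + 69 → 114
ep(101) + 114 → 215
The encoded length is the sum of every internal node's weight: 34 + 69 + 114 + 215 = 432 bits.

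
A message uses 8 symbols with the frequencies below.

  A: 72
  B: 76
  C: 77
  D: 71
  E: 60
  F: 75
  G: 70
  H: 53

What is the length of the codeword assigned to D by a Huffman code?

3

Repeatedly merge the two smallest:
H(53) + E(60) → 113
G(70) + D(71) → 141
A(72) + F(75) → 147
B(76) + C(77) → 153
113 + 141 → 254
147 + 153 → 300
254 + 300 → 554
The subtree containing D is merged 3 times, so code length = 3.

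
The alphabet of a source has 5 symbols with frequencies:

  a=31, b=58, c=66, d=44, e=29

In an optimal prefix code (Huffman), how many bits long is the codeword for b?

2

Huffman merges, smallest pair first:
combine e(29), a(31) → 60
combine d(44), b(58) → 102
combine 60, c(66) → 126
combine 102, 126 → 228
The subtree containing b is merged 2 times, so code length = 2.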